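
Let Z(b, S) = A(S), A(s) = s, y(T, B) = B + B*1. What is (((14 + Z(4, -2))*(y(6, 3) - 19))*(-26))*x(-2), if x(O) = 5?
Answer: 20280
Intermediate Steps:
y(T, B) = 2*B (y(T, B) = B + B = 2*B)
Z(b, S) = S
(((14 + Z(4, -2))*(y(6, 3) - 19))*(-26))*x(-2) = (((14 - 2)*(2*3 - 19))*(-26))*5 = ((12*(6 - 19))*(-26))*5 = ((12*(-13))*(-26))*5 = -156*(-26)*5 = 4056*5 = 20280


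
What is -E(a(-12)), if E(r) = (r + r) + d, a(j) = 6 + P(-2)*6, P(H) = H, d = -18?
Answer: 30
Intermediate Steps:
a(j) = -6 (a(j) = 6 - 2*6 = 6 - 12 = -6)
E(r) = -18 + 2*r (E(r) = (r + r) - 18 = 2*r - 18 = -18 + 2*r)
-E(a(-12)) = -(-18 + 2*(-6)) = -(-18 - 12) = -1*(-30) = 30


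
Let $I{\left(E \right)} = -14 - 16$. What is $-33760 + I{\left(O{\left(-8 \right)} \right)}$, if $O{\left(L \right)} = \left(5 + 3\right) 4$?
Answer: $-33790$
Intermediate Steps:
$O{\left(L \right)} = 32$ ($O{\left(L \right)} = 8 \cdot 4 = 32$)
$I{\left(E \right)} = -30$
$-33760 + I{\left(O{\left(-8 \right)} \right)} = -33760 - 30 = -33790$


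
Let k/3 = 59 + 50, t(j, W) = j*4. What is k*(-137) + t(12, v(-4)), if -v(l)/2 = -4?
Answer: -44751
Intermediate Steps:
v(l) = 8 (v(l) = -2*(-4) = 8)
t(j, W) = 4*j
k = 327 (k = 3*(59 + 50) = 3*109 = 327)
k*(-137) + t(12, v(-4)) = 327*(-137) + 4*12 = -44799 + 48 = -44751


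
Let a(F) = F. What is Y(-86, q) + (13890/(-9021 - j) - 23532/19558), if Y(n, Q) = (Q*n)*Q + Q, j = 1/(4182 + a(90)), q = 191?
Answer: -1182277731008014203/376860295427 ≈ -3.1372e+6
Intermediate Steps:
j = 1/4272 (j = 1/(4182 + 90) = 1/4272 ≈ 0.00023408)
Y(n, Q) = Q + n*Q**2 (Y(n, Q) = n*Q**2 + Q = Q + n*Q**2)
Y(-86, q) + (13890/(-9021 - j) - 23532/19558) = 191*(1 + 191*(-86)) + (13890/(-9021 - 1*1/4272) - 23532/19558) = 191*(1 - 16426) + (13890/(-9021 - 1/4272) - 23532*1/19558) = 191*(-16425) + (13890/(-38537713/4272) - 11766/9779) = -3137175 + (13890*(-4272/38537713) - 11766/9779) = -3137175 + (-59338080/38537713 - 11766/9779) = -3137175 - 1033701815478/376860295427 = -1182277731008014203/376860295427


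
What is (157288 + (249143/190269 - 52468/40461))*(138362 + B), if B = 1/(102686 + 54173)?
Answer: 973335989618545092417091/44724997576953 ≈ 2.1763e+10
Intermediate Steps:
B = 1/156859 ≈ 6.3752e-6
(157288 + (249143/190269 - 52468/40461))*(138362 + B) = (157288 + (249143/190269 - 52468/40461))*(138362 + 1/156859) = (157288 + (249143*(1/190269) - 52468*1/40461))*(21703324959/156859) = (157288 + (249143/190269 - 52468/40461))*(21703324959/156859) = (157288 + 32513677/2566158003)*(21703324959/156859) = (403625892489541/2566158003)*(21703324959/156859) = 973335989618545092417091/44724997576953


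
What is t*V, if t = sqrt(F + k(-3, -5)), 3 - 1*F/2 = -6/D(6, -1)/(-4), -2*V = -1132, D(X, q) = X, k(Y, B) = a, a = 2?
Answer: 283*sqrt(30) ≈ 1550.1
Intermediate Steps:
k(Y, B) = 2
V = 566 (V = -1/2*(-1132) = 566)
F = 11/2 (F = 6 - 2*(-6/6)/(-4) = 6 - 2*(-6*1/6)*(-1)/4 = 6 - (-2)*(-1)/4 = 6 - 2*1/4 = 6 - 1/2 = 11/2 ≈ 5.5000)
t = sqrt(30)/2 (t = sqrt(11/2 + 2) = sqrt(15/2) = sqrt(30)/2 ≈ 2.7386)
t*V = (sqrt(30)/2)*566 = 283*sqrt(30)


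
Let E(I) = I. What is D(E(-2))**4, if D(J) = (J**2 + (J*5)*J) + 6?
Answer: 810000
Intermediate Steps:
D(J) = 6 + 6*J**2 (D(J) = (J**2 + (5*J)*J) + 6 = (J**2 + 5*J**2) + 6 = 6*J**2 + 6 = 6 + 6*J**2)
D(E(-2))**4 = (6 + 6*(-2)**2)**4 = (6 + 6*4)**4 = (6 + 24)**4 = 30**4 = 810000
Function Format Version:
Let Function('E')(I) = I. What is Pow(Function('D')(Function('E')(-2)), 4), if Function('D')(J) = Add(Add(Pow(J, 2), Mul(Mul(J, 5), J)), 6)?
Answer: 810000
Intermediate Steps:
Function('D')(J) = Add(6, Mul(6, Pow(J, 2))) (Function('D')(J) = Add(Add(Pow(J, 2), Mul(Mul(5, J), J)), 6) = Add(Add(Pow(J, 2), Mul(5, Pow(J, 2))), 6) = Add(Mul(6, Pow(J, 2)), 6) = Add(6, Mul(6, Pow(J, 2))))
Pow(Function('D')(Function('E')(-2)), 4) = Pow(Add(6, Mul(6, Pow(-2, 2))), 4) = Pow(Add(6, Mul(6, 4)), 4) = Pow(Add(6, 24), 4) = Pow(30, 4) = 810000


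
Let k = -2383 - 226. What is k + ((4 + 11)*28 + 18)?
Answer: -2171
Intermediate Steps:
k = -2609
k + ((4 + 11)*28 + 18) = -2609 + ((4 + 11)*28 + 18) = -2609 + (15*28 + 18) = -2609 + (420 + 18) = -2609 + 438 = -2171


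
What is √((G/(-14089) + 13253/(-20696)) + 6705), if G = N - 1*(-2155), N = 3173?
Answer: √142497086027032291490/145792972 ≈ 81.878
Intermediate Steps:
G = 5328 (G = 3173 - 1*(-2155) = 3173 + 2155 = 5328)
√((G/(-14089) + 13253/(-20696)) + 6705) = √((5328/(-14089) + 13253/(-20696)) + 6705) = √((5328*(-1/14089) + 13253*(-1/20696)) + 6705) = √((-5328/14089 - 13253/20696) + 6705) = √(-296989805/291585944 + 6705) = √(1954786764715/291585944) = √142497086027032291490/145792972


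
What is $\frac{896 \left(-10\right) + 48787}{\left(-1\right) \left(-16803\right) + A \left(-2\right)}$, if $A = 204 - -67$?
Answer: $\frac{39827}{16261} \approx 2.4492$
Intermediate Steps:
$A = 271$ ($A = 204 + 67 = 271$)
$\frac{896 \left(-10\right) + 48787}{\left(-1\right) \left(-16803\right) + A \left(-2\right)} = \frac{896 \left(-10\right) + 48787}{\left(-1\right) \left(-16803\right) + 271 \left(-2\right)} = \frac{-8960 + 48787}{16803 - 542} = \frac{39827}{16261}$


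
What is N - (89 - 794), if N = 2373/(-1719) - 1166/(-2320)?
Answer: 468015899/664680 ≈ 704.12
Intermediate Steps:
N = -583501/664680 (N = 2373*(-1/1719) - 1166*(-1/2320) = -791/573 + 583/1160 = -583501/664680 ≈ -0.87787)
N - (89 - 794) = -583501/664680 - (89 - 794) = -583501/664680 - 1*(-705) = -583501/664680 + 705 = 468015899/664680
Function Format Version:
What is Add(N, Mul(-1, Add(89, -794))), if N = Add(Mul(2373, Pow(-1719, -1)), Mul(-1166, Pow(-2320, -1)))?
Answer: Rational(468015899, 664680) ≈ 704.12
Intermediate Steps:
N = Rational(-583501, 664680) (N = Add(Mul(2373, Rational(-1, 1719)), Mul(-1166, Rational(-1, 2320))) = Add(Rational(-791, 573), Rational(583, 1160)) = Rational(-583501, 664680) ≈ -0.87787)
Add(N, Mul(-1, Add(89, -794))) = Add(Rational(-583501, 664680), Mul(-1, Add(89, -794))) = Add(Rational(-583501, 664680), Mul(-1, -705)) = Add(Rational(-583501, 664680), 705) = Rational(468015899, 664680)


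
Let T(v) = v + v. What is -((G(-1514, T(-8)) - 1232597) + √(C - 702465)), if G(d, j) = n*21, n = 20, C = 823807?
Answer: 1232177 - 13*√718 ≈ 1.2318e+6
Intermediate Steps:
T(v) = 2*v
G(d, j) = 420 (G(d, j) = 20*21 = 420)
-((G(-1514, T(-8)) - 1232597) + √(C - 702465)) = -((420 - 1232597) + √(823807 - 702465)) = -(-1232177 + √121342) = -(-1232177 + 13*√718) = 1232177 - 13*√718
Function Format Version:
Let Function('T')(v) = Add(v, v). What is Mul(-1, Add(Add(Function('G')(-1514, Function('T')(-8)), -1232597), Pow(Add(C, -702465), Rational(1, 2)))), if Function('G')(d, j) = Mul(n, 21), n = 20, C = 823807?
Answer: Add(1232177, Mul(-13, Pow(718, Rational(1, 2)))) ≈ 1.2318e+6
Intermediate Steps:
Function('T')(v) = Mul(2, v)
Function('G')(d, j) = 420 (Function('G')(d, j) = Mul(20, 21) = 420)
Mul(-1, Add(Add(Function('G')(-1514, Function('T')(-8)), -1232597), Pow(Add(C, -702465), Rational(1, 2)))) = Mul(-1, Add(Add(420, -1232597), Pow(Add(823807, -702465), Rational(1, 2)))) = Mul(-1, Add(-1232177, Pow(121342, Rational(1, 2)))) = Mul(-1, Add(-1232177, Mul(13, Pow(718, Rational(1, 2))))) = Add(1232177, Mul(-13, Pow(718, Rational(1, 2))))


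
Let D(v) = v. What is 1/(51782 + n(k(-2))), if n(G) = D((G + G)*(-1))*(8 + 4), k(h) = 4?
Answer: 1/51686 ≈ 1.9348e-5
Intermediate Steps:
n(G) = -24*G (n(G) = ((G + G)*(-1))*(8 + 4) = ((2*G)*(-1))*12 = -2*G*12 = -24*G)
1/(51782 + n(k(-2))) = 1/(51782 - 24*4) = 1/(51782 - 96) = 1/51686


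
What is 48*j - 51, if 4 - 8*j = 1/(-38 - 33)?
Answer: -1911/71 ≈ -26.915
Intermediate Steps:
j = 285/568 (j = 1/2 - 1/(8*(-38 - 33)) = 1/2 - 1/8/(-71) = 1/2 - 1/8*(-1/71) = 1/2 + 1/568 = 285/568 ≈ 0.50176)
48*j - 51 = 48*(285/568) - 51 = 1710/71 - 51 = -1911/71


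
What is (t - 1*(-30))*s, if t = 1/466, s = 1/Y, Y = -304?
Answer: -13981/141664 ≈ -0.098691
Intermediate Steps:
s = -1/304 (s = 1/(-304) = -1/304 ≈ -0.0032895)
t = 1/466 ≈ 0.0021459
(t - 1*(-30))*s = (1/466 - 1*(-30))*(-1/304) = (1/466 + 30)*(-1/304) = (13981/466)*(-1/304) = -13981/141664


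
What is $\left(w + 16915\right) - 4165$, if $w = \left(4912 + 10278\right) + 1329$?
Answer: $29269$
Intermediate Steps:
$w = 16519$ ($w = 15190 + 1329 = 16519$)
$\left(w + 16915\right) - 4165 = \left(16519 + 16915\right) - 4165 = 33434 - 4165 = 29269$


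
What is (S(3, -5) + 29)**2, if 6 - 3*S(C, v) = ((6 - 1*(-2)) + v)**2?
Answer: 784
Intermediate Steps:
S(C, v) = 2 - (8 + v)**2/3 (S(C, v) = 2 - ((6 - 1*(-2)) + v)**2/3 = 2 - ((6 + 2) + v)**2/3 = 2 - (8 + v)**2/3)
(S(3, -5) + 29)**2 = ((2 - (8 - 5)**2/3) + 29)**2 = ((2 - 1/3*3**2) + 29)**2 = ((2 - 1/3*9) + 29)**2 = ((2 - 3) + 29)**2 = (-1 + 29)**2 = 28**2 = 784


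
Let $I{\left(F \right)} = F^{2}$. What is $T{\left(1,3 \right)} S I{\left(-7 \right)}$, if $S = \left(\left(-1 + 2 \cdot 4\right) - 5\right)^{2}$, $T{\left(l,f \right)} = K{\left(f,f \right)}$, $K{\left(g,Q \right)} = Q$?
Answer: $588$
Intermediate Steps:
$T{\left(l,f \right)} = f$
$S = 4$ ($S = \left(\left(-1 + 8\right) - 5\right)^{2} = \left(7 - 5\right)^{2} = 2^{2} = 4$)
$T{\left(1,3 \right)} S I{\left(-7 \right)} = 3 \cdot 4 \left(-7\right)^{2} = 12 \cdot 49 = 588$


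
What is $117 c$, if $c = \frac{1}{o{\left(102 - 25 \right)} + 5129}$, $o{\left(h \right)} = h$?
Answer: $\frac{117}{5206} \approx 0.022474$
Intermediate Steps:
$c = \frac{1}{5206}$ ($c = \frac{1}{\left(102 - 25\right) + 5129} = \frac{1}{77 + 5129} = \frac{1}{5206} \approx 0.00019209$)
$117 c = 117 \cdot \frac{1}{5206} = \frac{117}{5206}$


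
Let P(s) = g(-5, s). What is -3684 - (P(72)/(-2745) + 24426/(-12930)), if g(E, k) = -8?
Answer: -4356290449/1183095 ≈ -3682.1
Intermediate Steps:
P(s) = -8
-3684 - (P(72)/(-2745) + 24426/(-12930)) = -3684 - (-8/(-2745) + 24426/(-12930)) = -3684 - (-8*(-1/2745) + 24426*(-1/12930)) = -3684 - (8/2745 - 4071/2155) = -3684 - 1*(-2231531/1183095) = -3684 + 2231531/1183095 = -4356290449/1183095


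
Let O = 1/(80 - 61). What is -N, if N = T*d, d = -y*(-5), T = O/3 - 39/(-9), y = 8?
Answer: -9920/57 ≈ -174.04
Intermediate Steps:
O = 1/19 ≈ 0.052632
T = 248/57 (T = (1/19)/3 - 39/(-9) = (1/19)*(⅓) - 39*(-⅑) = 1/57 + 13/3 = 248/57 ≈ 4.3509)
d = 40 (d = -1*8*(-5) = -8*(-5) = 40)
N = 9920/57 (N = (248/57)*40 = 9920/57 ≈ 174.04)
-N = -1*9920/57 = -9920/57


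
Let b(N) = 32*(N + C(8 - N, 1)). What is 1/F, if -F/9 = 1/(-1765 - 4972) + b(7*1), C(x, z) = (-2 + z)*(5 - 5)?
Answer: -6737/13581783 ≈ -0.00049603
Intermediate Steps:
C(x, z) = 0 (C(x, z) = (-2 + z)*0 = 0)
b(N) = 32*N (b(N) = 32*(N + 0) = 32*N)
F = -13581783/6737 (F = -9*(1/(-1765 - 4972) + 32*(7*1)) = -9*(1/(-6737) + 32*7) = -9*(-1/6737 + 224) = -9*1509087/6737 = -13581783/6737 ≈ -2016.0)
1/F = 1/(-13581783/6737) = -6737/13581783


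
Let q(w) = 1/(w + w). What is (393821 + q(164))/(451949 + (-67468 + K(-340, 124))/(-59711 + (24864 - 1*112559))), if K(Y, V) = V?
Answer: 9520458919167/10925690108632 ≈ 0.87138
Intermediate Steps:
q(w) = 1/(2*w)
(393821 + q(164))/(451949 + (-67468 + K(-340, 124))/(-59711 + (24864 - 1*112559))) = (393821 + (½)/164)/(451949 + (-67468 + 124)/(-59711 + (24864 - 1*112559))) = (393821 + (½)*(1/164))/(451949 - 67344/(-59711 + (24864 - 112559))) = (393821 + 1/328)/(451949 - 67344/(-59711 - 87695)) = 129173289/(328*(451949 - 67344/(-147406))) = 129173289/(328*(451949 - 67344*(-1/147406))) = 129173289/(328*(451949 + 33672/73703)) = 129173289/(328*(33310030819/73703)) = (129173289/328)*(73703/33310030819) = 9520458919167/10925690108632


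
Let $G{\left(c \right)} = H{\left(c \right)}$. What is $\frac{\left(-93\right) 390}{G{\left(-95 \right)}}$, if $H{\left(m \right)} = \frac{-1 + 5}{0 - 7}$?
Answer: $\frac{126945}{2} \approx 63473.0$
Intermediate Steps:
$H{\left(m \right)} = - \frac{4}{7}$ ($H{\left(m \right)} = \frac{4}{-7} = 4 \left(- \frac{1}{7}\right) = - \frac{4}{7}$)
$G{\left(c \right)} = - \frac{4}{7}$
$\frac{\left(-93\right) 390}{G{\left(-95 \right)}} = \frac{\left(-93\right) 390}{- \frac{4}{7}} = \left(-36270\right) \left(- \frac{7}{4}\right) = \frac{126945}{2}$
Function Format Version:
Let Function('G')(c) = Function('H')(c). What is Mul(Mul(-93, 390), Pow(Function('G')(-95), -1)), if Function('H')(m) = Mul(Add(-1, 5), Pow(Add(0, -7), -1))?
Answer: Rational(126945, 2) ≈ 63473.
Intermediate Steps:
Function('H')(m) = Rational(-4, 7) (Function('H')(m) = Mul(4, Pow(-7, -1)) = Mul(4, Rational(-1, 7)) = Rational(-4, 7))
Function('G')(c) = Rational(-4, 7)
Mul(Mul(-93, 390), Pow(Function('G')(-95), -1)) = Mul(Mul(-93, 390), Pow(Rational(-4, 7), -1)) = Mul(-36270, Rational(-7, 4)) = Rational(126945, 2)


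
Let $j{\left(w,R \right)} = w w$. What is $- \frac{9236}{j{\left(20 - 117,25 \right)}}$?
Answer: $- \frac{9236}{9409} \approx -0.98161$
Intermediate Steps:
$j{\left(w,R \right)} = w^{2}$
$- \frac{9236}{j{\left(20 - 117,25 \right)}} = - \frac{9236}{\left(20 - 117\right)^{2}} = - \frac{9236}{\left(-97\right)^{2}} = - \frac{9236}{9409}$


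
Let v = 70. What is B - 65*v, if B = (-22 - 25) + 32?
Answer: -4565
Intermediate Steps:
B = -15 (B = -47 + 32 = -15)
B - 65*v = -15 - 65*70 = -15 - 4550 = -4565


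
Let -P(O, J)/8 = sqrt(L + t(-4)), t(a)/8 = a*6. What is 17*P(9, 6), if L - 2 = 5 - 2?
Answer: -136*I*sqrt(187) ≈ -1859.8*I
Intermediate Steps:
L = 5 (L = 2 + (5 - 2) = 2 + 3 = 5)
t(a) = 48*a (t(a) = 8*(a*6) = 8*(6*a) = 48*a)
P(O, J) = -8*I*sqrt(187) (P(O, J) = -8*sqrt(5 + 48*(-4)) = -8*sqrt(5 - 192) = -8*I*sqrt(187))
17*P(9, 6) = 17*(-8*I*sqrt(187)) = -136*I*sqrt(187)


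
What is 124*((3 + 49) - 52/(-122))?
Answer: 396552/61 ≈ 6500.9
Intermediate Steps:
124*((3 + 49) - 52/(-122)) = 124*(52 - 52*(-1/122)) = 124*(52 + 26/61) = 124*(3198/61) = 396552/61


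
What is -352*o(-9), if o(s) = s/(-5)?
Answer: -3168/5 ≈ -633.60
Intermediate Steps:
o(s) = -s/5 (o(s) = s*(-1/5) = -s/5)
-352*o(-9) = -(-352)*(-9)/5 = -352*9/5 = -3168/5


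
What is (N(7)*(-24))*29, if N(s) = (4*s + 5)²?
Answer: -757944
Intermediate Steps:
N(s) = (5 + 4*s)²
(N(7)*(-24))*29 = ((5 + 4*7)²*(-24))*29 = ((5 + 28)²*(-24))*29 = (33²*(-24))*29 = (1089*(-24))*29 = -26136*29 = -757944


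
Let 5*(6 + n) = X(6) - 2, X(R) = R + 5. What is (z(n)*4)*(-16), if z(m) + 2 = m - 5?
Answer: 3584/5 ≈ 716.80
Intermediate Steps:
X(R) = 5 + R
n = -21/5 (n = -6 + ((5 + 6) - 2)/5 = -6 + (11 - 2)/5 = -6 + (1/5)*9 = -6 + 9/5 = -21/5 ≈ -4.2000)
z(m) = -7 + m (z(m) = -2 + (m - 5) = -2 + (-5 + m) = -7 + m)
(z(n)*4)*(-16) = ((-7 - 21/5)*4)*(-16) = -56/5*4*(-16) = -224/5*(-16) = 3584/5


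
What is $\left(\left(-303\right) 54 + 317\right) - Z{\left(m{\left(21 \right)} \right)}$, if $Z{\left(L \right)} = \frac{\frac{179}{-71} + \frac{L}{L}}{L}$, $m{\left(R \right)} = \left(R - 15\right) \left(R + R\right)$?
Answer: $- \frac{7974362}{497} \approx -16045.0$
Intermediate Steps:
$m{\left(R \right)} = 2 R \left(-15 + R\right)$ ($m{\left(R \right)} = \left(-15 + R\right) 2 R = 2 R \left(-15 + R\right)$)
$Z{\left(L \right)} = - \frac{108}{71 L}$ ($Z{\left(L \right)} = \frac{179 \left(- \frac{1}{71}\right) + 1}{L} = \frac{- \frac{179}{71} + 1}{L} = - \frac{108}{71 L}$)
$\left(\left(-303\right) 54 + 317\right) - Z{\left(m{\left(21 \right)} \right)} = \left(\left(-303\right) 54 + 317\right) - - \frac{108}{71 \cdot 2 \cdot 21 \left(-15 + 21\right)} = \left(-16362 + 317\right) - - \frac{108}{71 \cdot 2 \cdot 21 \cdot 6} = -16045 - - \frac{108}{71 \cdot 252} = -16045 - \left(- \frac{108}{71}\right) \frac{1}{252} = -16045 - - \frac{3}{497} = -16045 + \frac{3}{497} = - \frac{7974362}{497}$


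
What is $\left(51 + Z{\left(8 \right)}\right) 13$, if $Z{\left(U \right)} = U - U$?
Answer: $663$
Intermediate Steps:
$Z{\left(U \right)} = 0$
$\left(51 + Z{\left(8 \right)}\right) 13 = \left(51 + 0\right) 13 = 51 \cdot 13 = 663$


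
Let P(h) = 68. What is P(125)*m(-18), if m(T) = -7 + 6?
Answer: -68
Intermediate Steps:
m(T) = -1
P(125)*m(-18) = 68*(-1) = -68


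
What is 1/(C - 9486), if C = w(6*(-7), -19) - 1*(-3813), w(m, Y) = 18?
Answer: -1/5655 ≈ -0.00017683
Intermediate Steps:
C = 3831 (C = 18 - 1*(-3813) = 18 + 3813 = 3831)
1/(C - 9486) = 1/(3831 - 9486) = 1/(-5655) = -1/5655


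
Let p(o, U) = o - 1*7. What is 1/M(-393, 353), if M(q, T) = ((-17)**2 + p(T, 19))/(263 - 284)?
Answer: -21/635 ≈ -0.033071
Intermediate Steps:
p(o, U) = -7 + o (p(o, U) = o - 7 = -7 + o)
M(q, T) = -94/7 - T/21 (M(q, T) = ((-17)**2 + (-7 + T))/(263 - 284) = (289 + (-7 + T))/(-21) = (282 + T)*(-1/21) = -94/7 - T/21)
1/M(-393, 353) = 1/(-94/7 - 1/21*353) = 1/(-94/7 - 353/21) = 1/(-635/21) = -21/635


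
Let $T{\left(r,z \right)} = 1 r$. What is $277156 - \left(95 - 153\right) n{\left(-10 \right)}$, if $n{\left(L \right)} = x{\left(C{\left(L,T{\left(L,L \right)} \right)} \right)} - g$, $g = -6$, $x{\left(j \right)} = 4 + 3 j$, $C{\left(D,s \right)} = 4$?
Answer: $278432$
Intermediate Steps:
$T{\left(r,z \right)} = r$
$n{\left(L \right)} = 22$ ($n{\left(L \right)} = \left(4 + 3 \cdot 4\right) - -6 = \left(4 + 12\right) + 6 = 16 + 6 = 22$)
$277156 - \left(95 - 153\right) n{\left(-10 \right)} = 277156 - \left(95 - 153\right) 22 = 277156 - \left(-58\right) 22 = 277156 - -1276 = 277156 + 1276 = 278432$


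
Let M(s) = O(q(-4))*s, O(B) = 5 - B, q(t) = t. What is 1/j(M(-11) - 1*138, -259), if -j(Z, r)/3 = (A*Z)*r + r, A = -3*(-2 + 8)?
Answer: 1/3315459 ≈ 3.0162e-7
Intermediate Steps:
A = -18 (A = -3*6 = -18)
M(s) = 9*s (M(s) = (5 - 1*(-4))*s = (5 + 4)*s = 9*s)
j(Z, r) = -3*r + 54*Z*r (j(Z, r) = -3*((-18*Z)*r + r) = -3*(-18*Z*r + r) = -3*(r - 18*Z*r) = -3*r + 54*Z*r)
1/j(M(-11) - 1*138, -259) = 1/(3*(-259)*(-1 + 18*(9*(-11) - 1*138))) = 1/(3*(-259)*(-1 + 18*(-99 - 138))) = 1/(3*(-259)*(-1 + 18*(-237))) = 1/(3*(-259)*(-1 - 4266)) = 1/(3*(-259)*(-4267)) = 1/3315459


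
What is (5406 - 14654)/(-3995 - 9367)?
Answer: 272/393 ≈ 0.69211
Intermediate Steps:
(5406 - 14654)/(-3995 - 9367) = -9248/(-13362) = -9248*(-1/13362) = 272/393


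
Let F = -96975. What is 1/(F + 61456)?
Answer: -1/35519 ≈ -2.8154e-5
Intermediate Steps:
1/(F + 61456) = 1/(-96975 + 61456) = 1/(-35519) = -1/35519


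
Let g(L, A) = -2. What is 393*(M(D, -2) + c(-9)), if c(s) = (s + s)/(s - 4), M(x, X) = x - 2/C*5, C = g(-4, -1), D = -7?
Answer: -3144/13 ≈ -241.85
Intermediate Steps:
C = -2
M(x, X) = 5 + x (M(x, X) = x - 2/(-2)*5 = x - 2*(-½)*5 = x + 1*5 = x + 5 = 5 + x)
c(s) = 2*s/(-4 + s) (c(s) = (2*s)/(-4 + s) = 2*s/(-4 + s))
393*(M(D, -2) + c(-9)) = 393*((5 - 7) + 2*(-9)/(-4 - 9)) = 393*(-2 + 2*(-9)/(-13)) = 393*(-2 + 2*(-9)*(-1/13)) = 393*(-2 + 18/13) = 393*(-8/13) = -3144/13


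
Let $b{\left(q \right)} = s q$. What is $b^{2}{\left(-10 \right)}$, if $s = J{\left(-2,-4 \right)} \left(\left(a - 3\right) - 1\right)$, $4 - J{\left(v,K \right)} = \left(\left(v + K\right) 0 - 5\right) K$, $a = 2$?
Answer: $102400$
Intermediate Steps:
$J{\left(v,K \right)} = 4 + 5 K$ ($J{\left(v,K \right)} = 4 - \left(\left(v + K\right) 0 - 5\right) K = 4 - \left(\left(K + v\right) 0 - 5\right) K = 4 - \left(0 - 5\right) K = 4 - - 5 K = 4 + 5 K$)
$s = 32$ ($s = \left(4 + 5 \left(-4\right)\right) \left(\left(2 - 3\right) - 1\right) = \left(4 - 20\right) \left(-1 - 1\right) = \left(-16\right) \left(-2\right) = 32$)
$b{\left(q \right)} = 32 q$
$b^{2}{\left(-10 \right)} = \left(32 \left(-10\right)\right)^{2} = \left(-320\right)^{2} = 102400$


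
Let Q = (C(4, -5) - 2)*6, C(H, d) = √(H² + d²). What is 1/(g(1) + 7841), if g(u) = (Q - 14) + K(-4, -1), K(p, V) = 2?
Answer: 7817/61104013 - 6*√41/61104013 ≈ 0.00012730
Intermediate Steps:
Q = -12 + 6*√41 (Q = (√(4² + (-5)²) - 2)*6 = (√(16 + 25) - 2)*6 = (√41 - 2)*6 = (-2 + √41)*6 = -12 + 6*√41 ≈ 26.419)
g(u) = -24 + 6*√41 (g(u) = ((-12 + 6*√41) - 14) + 2 = (-26 + 6*√41) + 2 = -24 + 6*√41)
1/(g(1) + 7841) = 1/((-24 + 6*√41) + 7841) = 1/(7817 + 6*√41)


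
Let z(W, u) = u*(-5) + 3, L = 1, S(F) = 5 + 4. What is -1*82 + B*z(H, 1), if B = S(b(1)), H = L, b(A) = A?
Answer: -100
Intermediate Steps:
S(F) = 9
H = 1
z(W, u) = 3 - 5*u (z(W, u) = -5*u + 3 = 3 - 5*u)
B = 9
-1*82 + B*z(H, 1) = -1*82 + 9*(3 - 5*1) = -82 + 9*(3 - 5) = -82 + 9*(-2) = -82 - 18 = -100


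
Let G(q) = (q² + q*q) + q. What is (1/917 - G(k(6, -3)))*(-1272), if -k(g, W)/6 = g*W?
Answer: 27336311592/917 ≈ 2.9811e+7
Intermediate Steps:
k(g, W) = -6*W*g (k(g, W) = -6*g*W = -6*W*g)
G(q) = q + 2*q² (G(q) = (q² + q²) + q = 2*q² + q = q + 2*q²)
(1/917 - G(k(6, -3)))*(-1272) = (1/917 - (-6*(-3)*6)*(1 + 2*(-6*(-3)*6)))*(-1272) = (1/917 - 108*(1 + 2*108))*(-1272) = (1/917 - 108*(1 + 216))*(-1272) = (1/917 - 108*217)*(-1272) = (1/917 - 1*23436)*(-1272) = (1/917 - 23436)*(-1272) = -21490811/917*(-1272) = 27336311592/917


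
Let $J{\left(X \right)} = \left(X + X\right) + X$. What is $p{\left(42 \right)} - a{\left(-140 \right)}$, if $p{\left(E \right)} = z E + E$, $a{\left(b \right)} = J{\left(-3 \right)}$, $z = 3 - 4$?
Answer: $9$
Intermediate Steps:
$z = -1$
$J{\left(X \right)} = 3 X$ ($J{\left(X \right)} = 2 X + X = 3 X$)
$a{\left(b \right)} = -9$ ($a{\left(b \right)} = 3 \left(-3\right) = -9$)
$p{\left(E \right)} = 0$ ($p{\left(E \right)} = - E + E = 0$)
$p{\left(42 \right)} - a{\left(-140 \right)} = 0 - -9 = 0 + 9 = 9$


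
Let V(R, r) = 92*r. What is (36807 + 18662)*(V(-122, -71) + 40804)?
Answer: 1901033568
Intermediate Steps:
(36807 + 18662)*(V(-122, -71) + 40804) = (36807 + 18662)*(92*(-71) + 40804) = 55469*(-6532 + 40804) = 55469*34272 = 1901033568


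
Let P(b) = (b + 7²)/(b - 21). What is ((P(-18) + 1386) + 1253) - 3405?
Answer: -29905/39 ≈ -766.79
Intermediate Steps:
P(b) = (49 + b)/(-21 + b) (P(b) = (b + 49)/(-21 + b) = (49 + b)/(-21 + b))
((P(-18) + 1386) + 1253) - 3405 = (((49 - 18)/(-21 - 18) + 1386) + 1253) - 3405 = ((31/(-39) + 1386) + 1253) - 3405 = ((-1/39*31 + 1386) + 1253) - 3405 = ((-31/39 + 1386) + 1253) - 3405 = (54023/39 + 1253) - 3405 = 102890/39 - 3405 = -29905/39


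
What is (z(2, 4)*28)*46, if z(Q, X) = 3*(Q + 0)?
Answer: 7728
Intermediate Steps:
z(Q, X) = 3*Q
(z(2, 4)*28)*46 = ((3*2)*28)*46 = (6*28)*46 = 168*46 = 7728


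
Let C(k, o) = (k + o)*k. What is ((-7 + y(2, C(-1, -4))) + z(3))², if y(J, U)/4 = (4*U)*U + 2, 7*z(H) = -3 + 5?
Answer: 7890481/49 ≈ 1.6103e+5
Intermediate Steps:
C(k, o) = k*(k + o)
z(H) = 2/7 (z(H) = (-3 + 5)/7 = (⅐)*2 = 2/7)
y(J, U) = 8 + 16*U² (y(J, U) = 4*((4*U)*U + 2) = 4*(4*U² + 2) = 4*(2 + 4*U²) = 8 + 16*U²)
((-7 + y(2, C(-1, -4))) + z(3))² = ((-7 + (8 + 16*(-(-1 - 4))²)) + 2/7)² = ((-7 + (8 + 16*(-1*(-5))²)) + 2/7)² = ((-7 + (8 + 16*5²)) + 2/7)² = ((-7 + (8 + 16*25)) + 2/7)² = ((-7 + (8 + 400)) + 2/7)² = ((-7 + 408) + 2/7)² = (401 + 2/7)² = (2809/7)² = 7890481/49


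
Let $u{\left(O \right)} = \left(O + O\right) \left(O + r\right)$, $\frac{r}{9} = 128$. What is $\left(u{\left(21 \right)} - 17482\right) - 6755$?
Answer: $25029$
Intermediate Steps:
$r = 1152$ ($r = 9 \cdot 128 = 1152$)
$u{\left(O \right)} = 2 O \left(1152 + O\right)$ ($u{\left(O \right)} = \left(O + O\right) \left(O + 1152\right) = 2 O \left(1152 + O\right)$)
$\left(u{\left(21 \right)} - 17482\right) - 6755 = \left(2 \cdot 21 \left(1152 + 21\right) - 17482\right) - 6755 = \left(2 \cdot 21 \cdot 1173 - 17482\right) - 6755 = \left(49266 - 17482\right) - 6755 = 31784 - 6755 = 25029$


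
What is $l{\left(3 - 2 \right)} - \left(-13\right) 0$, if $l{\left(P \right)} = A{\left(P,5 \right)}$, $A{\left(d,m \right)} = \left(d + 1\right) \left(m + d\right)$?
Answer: $12$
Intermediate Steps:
$A{\left(d,m \right)} = \left(1 + d\right) \left(d + m\right)$
$l{\left(P \right)} = 5 + P^{2} + 6 P$ ($l{\left(P \right)} = P + 5 + P^{2} + P 5 = P + 5 + P^{2} + 5 P = 5 + P^{2} + 6 P$)
$l{\left(3 - 2 \right)} - \left(-13\right) 0 = \left(5 + \left(3 - 2\right)^{2} + 6 \left(3 - 2\right)\right) - \left(-13\right) 0 = \left(5 + \left(3 - 2\right)^{2} + 6 \left(3 - 2\right)\right) - 0 = \left(5 + 1^{2} + 6 \cdot 1\right) + 0 = \left(5 + 1 + 6\right) + 0 = 12 + 0 = 12$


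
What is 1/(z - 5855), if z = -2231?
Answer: -1/8086 ≈ -0.00012367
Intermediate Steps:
1/(z - 5855) = 1/(-2231 - 5855) = 1/(-8086) = -1/8086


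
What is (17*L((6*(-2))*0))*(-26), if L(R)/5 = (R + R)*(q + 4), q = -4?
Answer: 0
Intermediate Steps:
L(R) = 0 (L(R) = 5*((R + R)*(-4 + 4)) = 5*((2*R)*0) = 5*0 = 0)
(17*L((6*(-2))*0))*(-26) = (17*0)*(-26) = 0*(-26) = 0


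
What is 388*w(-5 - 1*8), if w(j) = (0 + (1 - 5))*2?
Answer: -3104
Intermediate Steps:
w(j) = -8 (w(j) = (0 - 4)*2 = -4*2 = -8)
388*w(-5 - 1*8) = 388*(-8) = -3104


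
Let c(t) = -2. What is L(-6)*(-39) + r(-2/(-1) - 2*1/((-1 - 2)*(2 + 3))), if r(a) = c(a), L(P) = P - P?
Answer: -2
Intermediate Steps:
L(P) = 0
r(a) = -2
L(-6)*(-39) + r(-2/(-1) - 2*1/((-1 - 2)*(2 + 3))) = 0*(-39) - 2 = 0 - 2 = -2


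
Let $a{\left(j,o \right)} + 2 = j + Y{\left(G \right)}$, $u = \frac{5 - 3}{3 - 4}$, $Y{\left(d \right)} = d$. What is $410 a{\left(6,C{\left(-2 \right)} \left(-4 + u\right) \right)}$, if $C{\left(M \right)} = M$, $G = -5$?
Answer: $-410$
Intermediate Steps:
$u = -2$ ($u = \frac{2}{-1} = 2 \left(-1\right) = -2$)
$a{\left(j,o \right)} = -7 + j$ ($a{\left(j,o \right)} = -2 + \left(j - 5\right) = -2 + \left(-5 + j\right) = -7 + j$)
$410 a{\left(6,C{\left(-2 \right)} \left(-4 + u\right) \right)} = 410 \left(-7 + 6\right) = 410 \left(-1\right) = -410$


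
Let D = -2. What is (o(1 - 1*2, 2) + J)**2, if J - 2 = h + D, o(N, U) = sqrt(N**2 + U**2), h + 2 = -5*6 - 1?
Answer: (33 - sqrt(5))**2 ≈ 946.42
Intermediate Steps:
h = -33 (h = -2 + (-5*6 - 1) = -2 + (-30 - 1) = -2 - 31 = -33)
J = -33 (J = 2 + (-33 - 2) = 2 - 35 = -33)
(o(1 - 1*2, 2) + J)**2 = (sqrt((1 - 1*2)**2 + 2**2) - 33)**2 = (sqrt((1 - 2)**2 + 4) - 33)**2 = (sqrt((-1)**2 + 4) - 33)**2 = (sqrt(1 + 4) - 33)**2 = (sqrt(5) - 33)**2 = (-33 + sqrt(5))**2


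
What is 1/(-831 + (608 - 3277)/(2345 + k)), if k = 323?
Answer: -2668/2219777 ≈ -0.0012019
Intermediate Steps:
1/(-831 + (608 - 3277)/(2345 + k)) = 1/(-831 + (608 - 3277)/(2345 + 323)) = 1/(-831 - 2669/2668) = 1/(-2219777/2668) = -2668/2219777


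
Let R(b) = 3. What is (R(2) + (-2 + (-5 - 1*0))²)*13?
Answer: 676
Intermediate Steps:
(R(2) + (-2 + (-5 - 1*0))²)*13 = (3 + (-2 + (-5 - 1*0))²)*13 = (3 + (-2 + (-5 + 0))²)*13 = (3 + (-2 - 5)²)*13 = (3 + (-7)²)*13 = (3 + 49)*13 = 52*13 = 676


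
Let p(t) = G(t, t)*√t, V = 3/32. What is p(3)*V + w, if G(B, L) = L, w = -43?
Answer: -43 + 9*√3/32 ≈ -42.513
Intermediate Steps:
V = 3/32 (V = 3*(1/32) = 3/32 ≈ 0.093750)
p(t) = t^(3/2) (p(t) = t*√t = t^(3/2))
p(3)*V + w = 3^(3/2)*(3/32) - 43 = (3*√3)*(3/32) - 43 = 9*√3/32 - 43 = -43 + 9*√3/32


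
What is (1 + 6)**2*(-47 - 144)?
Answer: -9359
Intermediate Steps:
(1 + 6)**2*(-47 - 144) = 7**2*(-191) = 49*(-191) = -9359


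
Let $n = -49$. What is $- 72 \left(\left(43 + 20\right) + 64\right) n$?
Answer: $448056$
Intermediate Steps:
$- 72 \left(\left(43 + 20\right) + 64\right) n = - 72 \left(\left(43 + 20\right) + 64\right) \left(-49\right) = - 72 \left(63 + 64\right) \left(-49\right) = \left(-72\right) 127 \left(-49\right) = \left(-9144\right) \left(-49\right) = 448056$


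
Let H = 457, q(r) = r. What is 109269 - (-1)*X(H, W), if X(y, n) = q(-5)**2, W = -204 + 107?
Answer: 109294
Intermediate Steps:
W = -97
X(y, n) = 25 (X(y, n) = (-5)**2 = 25)
109269 - (-1)*X(H, W) = 109269 - (-1)*25 = 109269 - 1*(-25) = 109269 + 25 = 109294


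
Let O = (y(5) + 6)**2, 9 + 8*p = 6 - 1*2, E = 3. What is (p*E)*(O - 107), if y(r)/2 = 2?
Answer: 105/8 ≈ 13.125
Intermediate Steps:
y(r) = 4 (y(r) = 2*2 = 4)
p = -5/8 (p = -9/8 + (6 - 1*2)/8 = -9/8 + (6 - 2)/8 = -9/8 + (1/8)*4 = -9/8 + 1/2 = -5/8 ≈ -0.62500)
O = 100 (O = (4 + 6)**2 = 10**2 = 100)
(p*E)*(O - 107) = (-5/8*3)*(100 - 107) = -15/8*(-7) = 105/8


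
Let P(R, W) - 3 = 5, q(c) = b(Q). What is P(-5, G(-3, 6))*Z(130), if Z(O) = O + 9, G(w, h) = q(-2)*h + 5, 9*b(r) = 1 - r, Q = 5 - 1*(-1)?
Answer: 1112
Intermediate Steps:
Q = 6 (Q = 5 + 1 = 6)
b(r) = ⅑ - r/9 (b(r) = (1 - r)/9 = ⅑ - r/9)
q(c) = -5/9 (q(c) = ⅑ - ⅑*6 = ⅑ - ⅔ = -5/9)
G(w, h) = 5 - 5*h/9 (G(w, h) = -5*h/9 + 5 = 5 - 5*h/9)
Z(O) = 9 + O
P(R, W) = 8 (P(R, W) = 3 + 5 = 8)
P(-5, G(-3, 6))*Z(130) = 8*(9 + 130) = 8*139 = 1112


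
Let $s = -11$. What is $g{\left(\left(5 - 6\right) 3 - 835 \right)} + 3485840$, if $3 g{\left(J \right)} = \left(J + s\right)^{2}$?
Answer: $3726107$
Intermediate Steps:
$g{\left(J \right)} = \frac{\left(-11 + J\right)^{2}}{3}$ ($g{\left(J \right)} = \frac{\left(J - 11\right)^{2}}{3} = \frac{\left(-11 + J\right)^{2}}{3}$)
$g{\left(\left(5 - 6\right) 3 - 835 \right)} + 3485840 = \frac{\left(-11 - \left(835 - \left(5 - 6\right) 3\right)\right)^{2}}{3} + 3485840 = \frac{\left(-11 - 838\right)^{2}}{3} + 3485840 = \frac{\left(-849\right)^{2}}{3} + 3485840 = \frac{1}{3} \cdot 720801 + 3485840 = 240267 + 3485840 = 3726107$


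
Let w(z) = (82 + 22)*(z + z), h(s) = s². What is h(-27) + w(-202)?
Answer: -41287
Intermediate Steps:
w(z) = 208*z (w(z) = 104*(2*z) = 208*z)
h(-27) + w(-202) = (-27)² + 208*(-202) = 729 - 42016 = -41287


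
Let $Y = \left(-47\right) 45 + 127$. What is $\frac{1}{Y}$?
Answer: $- \frac{1}{1988} \approx -0.00050302$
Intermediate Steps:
$Y = -1988$ ($Y = -2115 + 127 = -1988$)
$\frac{1}{Y} = \frac{1}{-1988} = - \frac{1}{1988}$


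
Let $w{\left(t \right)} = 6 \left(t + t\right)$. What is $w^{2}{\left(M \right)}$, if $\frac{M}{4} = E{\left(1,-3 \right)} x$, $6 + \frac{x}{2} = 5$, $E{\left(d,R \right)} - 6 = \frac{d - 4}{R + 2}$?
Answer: $746496$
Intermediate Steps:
$E{\left(d,R \right)} = 6 + \frac{-4 + d}{2 + R}$ ($E{\left(d,R \right)} = 6 + \frac{d - 4}{R + 2} = 6 + \frac{-4 + d}{2 + R}$)
$x = -2$ ($x = -12 + 2 \cdot 5 = -12 + 10 = -2$)
$M = -72$ ($M = 4 \frac{8 + 1 + 6 \left(-3\right)}{2 - 3} \left(-2\right) = 4 \frac{8 + 1 - 18}{-1} \left(-2\right) = 4 \left(-1\right) \left(-9\right) \left(-2\right) = 4 \cdot 9 \left(-2\right) = 4 \left(-18\right) = -72$)
$w{\left(t \right)} = 12 t$ ($w{\left(t \right)} = 6 \cdot 2 t = 12 t$)
$w^{2}{\left(M \right)} = \left(12 \left(-72\right)\right)^{2} = \left(-864\right)^{2} = 746496$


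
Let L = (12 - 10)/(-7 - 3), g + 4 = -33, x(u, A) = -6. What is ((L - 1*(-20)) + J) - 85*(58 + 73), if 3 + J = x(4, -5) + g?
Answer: -55806/5 ≈ -11161.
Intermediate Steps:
g = -37 (g = -4 - 33 = -37)
L = -⅕ (L = 2/(-10) = 2*(-⅒) = -⅕ ≈ -0.20000)
J = -46 (J = -3 + (-6 - 37) = -3 - 43 = -46)
((L - 1*(-20)) + J) - 85*(58 + 73) = ((-⅕ - 1*(-20)) - 46) - 85*(58 + 73) = ((-⅕ + 20) - 46) - 85*131 = (99/5 - 46) - 11135 = -131/5 - 11135 = -55806/5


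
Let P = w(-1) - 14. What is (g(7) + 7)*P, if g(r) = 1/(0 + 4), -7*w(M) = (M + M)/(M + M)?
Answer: -2871/28 ≈ -102.54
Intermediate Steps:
w(M) = -1/7 (w(M) = -(M + M)/(7*(M + M)) = -2*M/(7*(2*M)) = -2*M*1/(2*M)/7 = -1/7*1 = -1/7)
g(r) = 1/4
P = -99/7 (P = -1/7 - 14 = -99/7 ≈ -14.143)
(g(7) + 7)*P = (1/4 + 7)*(-99/7) = (29/4)*(-99/7) = -2871/28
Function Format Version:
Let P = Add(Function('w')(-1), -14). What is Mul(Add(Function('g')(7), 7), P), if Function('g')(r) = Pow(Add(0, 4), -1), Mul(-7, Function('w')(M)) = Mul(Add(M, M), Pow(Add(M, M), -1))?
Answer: Rational(-2871, 28) ≈ -102.54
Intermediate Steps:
Function('w')(M) = Rational(-1, 7) (Function('w')(M) = Mul(Rational(-1, 7), Mul(Add(M, M), Pow(Add(M, M), -1))) = Mul(Rational(-1, 7), Mul(Mul(2, M), Pow(Mul(2, M), -1))) = Mul(Rational(-1, 7), Mul(Mul(2, M), Mul(Rational(1, 2), Pow(M, -1)))) = Mul(Rational(-1, 7), 1) = Rational(-1, 7))
Function('g')(r) = Rational(1, 4) (Function('g')(r) = Pow(4, -1) = Rational(1, 4))
P = Rational(-99, 7) (P = Add(Rational(-1, 7), -14) = Rational(-99, 7) ≈ -14.143)
Mul(Add(Function('g')(7), 7), P) = Mul(Add(Rational(1, 4), 7), Rational(-99, 7)) = Mul(Rational(29, 4), Rational(-99, 7)) = Rational(-2871, 28)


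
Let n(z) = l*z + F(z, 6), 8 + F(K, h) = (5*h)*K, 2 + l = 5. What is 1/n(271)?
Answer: 1/8935 ≈ 0.00011192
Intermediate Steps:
l = 3 (l = -2 + 5 = 3)
F(K, h) = -8 + 5*K*h (F(K, h) = -8 + (5*h)*K = -8 + 5*K*h)
n(z) = -8 + 33*z (n(z) = 3*z + (-8 + 5*z*6) = 3*z + (-8 + 30*z) = -8 + 33*z)
1/n(271) = 1/(-8 + 33*271) = 1/(-8 + 8943) = 1/8935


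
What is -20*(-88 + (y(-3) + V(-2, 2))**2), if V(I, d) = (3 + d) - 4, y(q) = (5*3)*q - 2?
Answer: -40560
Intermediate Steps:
y(q) = -2 + 15*q (y(q) = 15*q - 2 = -2 + 15*q)
V(I, d) = -1 + d
-20*(-88 + (y(-3) + V(-2, 2))**2) = -20*(-88 + ((-2 + 15*(-3)) + (-1 + 2))**2) = -20*(-88 + ((-2 - 45) + 1)**2) = -20*(-88 + (-47 + 1)**2) = -20*(-88 + (-46)**2) = -20*(-88 + 2116) = -20*2028 = -40560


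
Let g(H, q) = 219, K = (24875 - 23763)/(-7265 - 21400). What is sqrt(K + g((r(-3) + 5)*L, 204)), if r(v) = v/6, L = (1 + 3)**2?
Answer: sqrt(407973995)/1365 ≈ 14.797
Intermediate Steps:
L = 16 (L = 4**2 = 16)
r(v) = v/6 (r(v) = v*(1/6) = v/6)
K = -1112/28665 (K = 1112/(-28665) = 1112*(-1/28665) = -1112/28665 ≈ -0.038793)
sqrt(K + g((r(-3) + 5)*L, 204)) = sqrt(-1112/28665 + 219) = sqrt(6276523/28665) = sqrt(407973995)/1365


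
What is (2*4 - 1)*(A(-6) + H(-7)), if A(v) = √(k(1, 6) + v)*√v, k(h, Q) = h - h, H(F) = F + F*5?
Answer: -336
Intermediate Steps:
H(F) = 6*F (H(F) = F + 5*F = 6*F)
k(h, Q) = 0
A(v) = v (A(v) = √(0 + v)*√v = √v*√v = v)
(2*4 - 1)*(A(-6) + H(-7)) = (2*4 - 1)*(-6 + 6*(-7)) = (8 - 1)*(-6 - 42) = 7*(-48) = -336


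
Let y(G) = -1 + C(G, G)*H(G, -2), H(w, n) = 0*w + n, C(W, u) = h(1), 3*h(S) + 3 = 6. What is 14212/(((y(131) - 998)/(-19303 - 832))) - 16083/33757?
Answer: 878167312387/3071887 ≈ 2.8587e+5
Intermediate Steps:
h(S) = 1 (h(S) = -1 + (⅓)*6 = -1 + 2 = 1)
C(W, u) = 1
H(w, n) = n (H(w, n) = 0 + n = n)
y(G) = -3 (y(G) = -1 + 1*(-2) = -1 - 2 = -3)
14212/(((y(131) - 998)/(-19303 - 832))) - 16083/33757 = 14212/(((-3 - 998)/(-19303 - 832))) - 16083/33757 = 14212/((-1001/(-20135))) - 16083*1/33757 = 14212/((-1001*(-1/20135))) - 16083/33757 = 14212/(1001/20135) - 16083/33757 = 14212*(20135/1001) - 16083/33757 = 26014420/91 - 16083/33757 = 878167312387/3071887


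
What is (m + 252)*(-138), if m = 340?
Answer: -81696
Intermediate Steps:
(m + 252)*(-138) = (340 + 252)*(-138) = 592*(-138) = -81696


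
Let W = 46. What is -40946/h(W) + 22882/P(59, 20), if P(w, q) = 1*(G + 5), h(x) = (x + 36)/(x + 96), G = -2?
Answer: -7783336/123 ≈ -63279.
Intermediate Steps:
h(x) = (36 + x)/(96 + x)
P(w, q) = 3 (P(w, q) = 1*(-2 + 5) = 1*3 = 3)
-40946/h(W) + 22882/P(59, 20) = -40946*(96 + 46)/(36 + 46) + 22882/3 = -40946/(82/142) + 22882*(⅓) = -40946/((1/142)*82) + 22882/3 = -40946/41/71 + 22882/3 = -40946*71/41 + 22882/3 = -2907166/41 + 22882/3 = -7783336/123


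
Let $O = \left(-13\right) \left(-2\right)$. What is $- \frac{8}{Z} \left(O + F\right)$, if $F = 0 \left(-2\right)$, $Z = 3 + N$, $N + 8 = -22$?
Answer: $\frac{208}{27} \approx 7.7037$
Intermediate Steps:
$N = -30$ ($N = -8 - 22 = -30$)
$Z = -27$ ($Z = 3 - 30 = -27$)
$F = 0$
$O = 26$
$- \frac{8}{Z} \left(O + F\right) = - \frac{8}{-27} \left(26 + 0\right) = \left(-8\right) \left(- \frac{1}{27}\right) 26 = \frac{8}{27} \cdot 26 = \frac{208}{27}$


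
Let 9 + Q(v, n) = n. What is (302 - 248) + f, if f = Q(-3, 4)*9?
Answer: 9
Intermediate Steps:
Q(v, n) = -9 + n
f = -45 (f = (-9 + 4)*9 = -5*9 = -45)
(302 - 248) + f = (302 - 248) - 45 = 54 - 45 = 9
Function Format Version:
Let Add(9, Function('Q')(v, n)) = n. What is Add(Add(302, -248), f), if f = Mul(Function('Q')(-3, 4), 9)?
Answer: 9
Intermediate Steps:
Function('Q')(v, n) = Add(-9, n)
f = -45 (f = Mul(Add(-9, 4), 9) = Mul(-5, 9) = -45)
Add(Add(302, -248), f) = Add(Add(302, -248), -45) = Add(54, -45) = 9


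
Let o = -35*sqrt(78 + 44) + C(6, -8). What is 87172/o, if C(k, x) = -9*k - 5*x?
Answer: 87172/10661 - 217930*sqrt(122)/10661 ≈ -217.61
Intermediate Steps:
o = -14 - 35*sqrt(122) (o = -35*sqrt(78 + 44) + (-9*6 - 5*(-8)) = -35*sqrt(122) + (-54 + 40) = -35*sqrt(122) - 14 = -14 - 35*sqrt(122) ≈ -400.59)
87172/o = 87172/(-14 - 35*sqrt(122))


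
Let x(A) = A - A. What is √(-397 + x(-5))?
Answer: I*√397 ≈ 19.925*I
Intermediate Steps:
x(A) = 0
√(-397 + x(-5)) = √(-397 + 0) = √(-397) = I*√397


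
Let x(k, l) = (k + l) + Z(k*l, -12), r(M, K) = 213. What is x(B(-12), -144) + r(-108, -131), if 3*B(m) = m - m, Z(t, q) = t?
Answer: 69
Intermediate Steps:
B(m) = 0 (B(m) = (m - m)/3 = (⅓)*0 = 0)
x(k, l) = k + l + k*l (x(k, l) = (k + l) + k*l = k + l + k*l)
x(B(-12), -144) + r(-108, -131) = (0 - 144 + 0*(-144)) + 213 = (0 - 144 + 0) + 213 = -144 + 213 = 69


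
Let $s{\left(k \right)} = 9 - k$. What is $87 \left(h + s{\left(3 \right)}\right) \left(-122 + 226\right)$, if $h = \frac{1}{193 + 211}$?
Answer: $\frac{5485350}{101} \approx 54310.0$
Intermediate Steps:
$h = \frac{1}{404} \approx 0.0024752$
$87 \left(h + s{\left(3 \right)}\right) \left(-122 + 226\right) = 87 \left(\frac{1}{404} + \left(9 - 3\right)\right) \left(-122 + 226\right) = 87 \left(\frac{1}{404} + \left(9 - 3\right)\right) 104 = 87 \left(\frac{1}{404} + 6\right) 104 = 87 \cdot \frac{2425}{404} \cdot 104 = 87 \cdot \frac{63050}{101} = \frac{5485350}{101}$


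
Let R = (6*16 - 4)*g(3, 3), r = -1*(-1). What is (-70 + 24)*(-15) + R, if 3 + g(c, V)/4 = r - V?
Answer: -1150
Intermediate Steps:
r = 1
g(c, V) = -8 - 4*V (g(c, V) = -12 + 4*(1 - V) = -12 + (4 - 4*V) = -8 - 4*V)
R = -1840 (R = (6*16 - 4)*(-8 - 4*3) = (96 - 4)*(-8 - 12) = 92*(-20) = -1840)
(-70 + 24)*(-15) + R = (-70 + 24)*(-15) - 1840 = -46*(-15) - 1840 = 690 - 1840 = -1150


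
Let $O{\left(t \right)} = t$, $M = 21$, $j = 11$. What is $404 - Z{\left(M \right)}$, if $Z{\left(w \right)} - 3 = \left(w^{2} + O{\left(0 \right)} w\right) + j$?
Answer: $-51$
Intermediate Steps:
$Z{\left(w \right)} = 14 + w^{2}$ ($Z{\left(w \right)} = 3 + \left(\left(w^{2} + 0 w\right) + 11\right) = 3 + \left(\left(w^{2} + 0\right) + 11\right) = 3 + \left(w^{2} + 11\right) = 3 + \left(11 + w^{2}\right) = 14 + w^{2}$)
$404 - Z{\left(M \right)} = 404 - \left(14 + 21^{2}\right) = 404 - \left(14 + 441\right) = 404 - 455 = -51$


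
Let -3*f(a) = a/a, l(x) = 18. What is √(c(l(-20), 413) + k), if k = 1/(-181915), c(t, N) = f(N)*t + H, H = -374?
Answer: I*√12575365727415/181915 ≈ 19.494*I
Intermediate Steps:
f(a) = -⅓ (f(a) = -a/(3*a) = -⅓*1 = -⅓)
c(t, N) = -374 - t/3 (c(t, N) = -t/3 - 374 = -374 - t/3)
k = -1/181915 ≈ -5.4971e-6
√(c(l(-20), 413) + k) = √((-374 - ⅓*18) - 1/181915) = √((-374 - 6) - 1/181915) = √(-380 - 1/181915) = √(-69127701/181915) = I*√12575365727415/181915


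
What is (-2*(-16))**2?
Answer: 1024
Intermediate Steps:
(-2*(-16))**2 = 32**2 = 1024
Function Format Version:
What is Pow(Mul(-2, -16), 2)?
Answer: 1024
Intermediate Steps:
Pow(Mul(-2, -16), 2) = Pow(32, 2) = 1024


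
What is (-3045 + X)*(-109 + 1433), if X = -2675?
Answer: -7573280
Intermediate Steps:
(-3045 + X)*(-109 + 1433) = (-3045 - 2675)*(-109 + 1433) = -5720*1324 = -7573280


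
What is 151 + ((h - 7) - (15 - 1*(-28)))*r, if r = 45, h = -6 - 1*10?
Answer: -2819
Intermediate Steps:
h = -16 (h = -6 - 10 = -16)
151 + ((h - 7) - (15 - 1*(-28)))*r = 151 + ((-16 - 7) - (15 - 1*(-28)))*45 = 151 + (-23 - (15 + 28))*45 = 151 + (-23 - 1*43)*45 = 151 + (-23 - 43)*45 = 151 - 66*45 = 151 - 2970 = -2819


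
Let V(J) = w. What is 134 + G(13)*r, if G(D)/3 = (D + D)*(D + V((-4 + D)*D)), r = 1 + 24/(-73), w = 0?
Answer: 59468/73 ≈ 814.63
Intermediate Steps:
V(J) = 0
r = 49/73 (r = 1 + 24*(-1/73) = 1 - 24/73 = 49/73 ≈ 0.67123)
G(D) = 6*D² (G(D) = 3*((D + D)*(D + 0)) = 3*((2*D)*D) = 3*(2*D²) = 6*D²)
134 + G(13)*r = 134 + (6*13²)*(49/73) = 134 + (6*169)*(49/73) = 134 + 1014*(49/73) = 134 + 49686/73 = 59468/73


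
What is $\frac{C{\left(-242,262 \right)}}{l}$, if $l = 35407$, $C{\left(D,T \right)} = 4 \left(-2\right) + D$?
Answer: $- \frac{250}{35407} \approx -0.0070608$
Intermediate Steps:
$C{\left(D,T \right)} = -8 + D$
$\frac{C{\left(-242,262 \right)}}{l} = \frac{-8 - 242}{35407} = \left(-250\right) \frac{1}{35407} = - \frac{250}{35407}$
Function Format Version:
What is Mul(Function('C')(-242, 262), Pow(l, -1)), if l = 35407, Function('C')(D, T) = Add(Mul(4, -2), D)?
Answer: Rational(-250, 35407) ≈ -0.0070608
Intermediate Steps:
Function('C')(D, T) = Add(-8, D)
Mul(Function('C')(-242, 262), Pow(l, -1)) = Mul(Add(-8, -242), Pow(35407, -1)) = Mul(-250, Rational(1, 35407)) = Rational(-250, 35407)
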